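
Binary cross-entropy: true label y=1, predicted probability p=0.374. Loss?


BCE = -[y·ln(p) + (1-y)·ln(1-p)]
= -1·ln(0.374) - 0
= -ln(0.374) = 0.9835

0.9835


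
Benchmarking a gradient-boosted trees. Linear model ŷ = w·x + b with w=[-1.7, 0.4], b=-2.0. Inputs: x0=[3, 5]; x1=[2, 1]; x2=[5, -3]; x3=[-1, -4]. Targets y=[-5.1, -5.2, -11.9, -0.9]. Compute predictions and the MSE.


ŷ0 = (-1.7)·(3) + (0.4)·(5) - 2.0 = -5.1
ŷ1 = (-1.7)·(2) + (0.4)·(1) - 2.0 = -5.0
ŷ2 = (-1.7)·(5) + (0.4)·(-3) - 2.0 = -11.7
ŷ3 = (-1.7)·(-1) + (0.4)·(-4) - 2.0 = -1.9
errors² = [0.0, 0.04, 0.04, 1.0]
MSE = 1.0800/4 = 0.27

0.27


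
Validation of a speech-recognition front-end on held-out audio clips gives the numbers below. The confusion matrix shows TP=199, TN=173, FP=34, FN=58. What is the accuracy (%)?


Accuracy = (TP+TN)/(TP+TN+FP+FN)
= (199+173)/(464)
= 372/464 = 80.17%

80.17%


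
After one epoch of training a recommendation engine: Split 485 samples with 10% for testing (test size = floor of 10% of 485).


Test = ⌊485·10/100⌋ = 48
Train = 485 - 48 = 437

Train: 437, Test: 48


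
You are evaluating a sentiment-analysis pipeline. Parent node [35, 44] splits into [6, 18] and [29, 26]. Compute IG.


Parent = [35, 44], H_parent = 0.9906
H_left = 0.8113 (n=24), H_right = 0.9979 (n=55)
H_children = (24/79)·0.8113 + (55/79)·0.9979 = 0.9412
IG = 0.9906 - 0.9412 = 0.0494

0.0494


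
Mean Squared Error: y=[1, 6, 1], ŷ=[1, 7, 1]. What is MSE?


Squared errors: (1-1)²=0, (6-7)²=1, (1-1)²=0
Sum = 1
MSE = 1/3 = 1/3

1/3


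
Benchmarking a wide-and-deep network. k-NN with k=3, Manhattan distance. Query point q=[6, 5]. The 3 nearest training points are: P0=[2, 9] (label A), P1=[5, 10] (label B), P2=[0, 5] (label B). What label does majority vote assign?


d(q,P0) = 8  (label A)
d(q,P1) = 6  (label B)
d(q,P2) = 6  (label B)
Votes: A=1, B=2
Majority → B

B


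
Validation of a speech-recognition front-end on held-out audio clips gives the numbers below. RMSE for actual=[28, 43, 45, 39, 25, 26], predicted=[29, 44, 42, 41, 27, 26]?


MSE = 19/6 = 3.1667
RMSE = √(19/6) = 1.7795

1.7795


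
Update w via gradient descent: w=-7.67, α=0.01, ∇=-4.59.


w_new = w - α·∇
= -7.67 - 0.01·-4.59
= -7.67 + 0.0459
= -7.6241

-7.6241


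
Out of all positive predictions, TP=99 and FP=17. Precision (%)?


Precision = TP/(TP+FP)
= 99/(99+17)
= 99/116 = 85.34%

85.34%


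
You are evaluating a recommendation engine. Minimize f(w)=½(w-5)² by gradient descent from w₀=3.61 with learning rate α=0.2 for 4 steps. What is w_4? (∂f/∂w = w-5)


step 1: grad = 3.61-5 = -1.39; w = 3.61 - 0.2·(-1.39) = 3.888
step 2: grad = 3.888-5 = -1.112; w = 3.888 - 0.2·(-1.112) = 4.1104
step 3: grad = 4.1104-5 = -0.8896; w = 4.1104 - 0.2·(-0.8896) = 4.28832
step 4: grad = 4.28832-5 = -0.71168; w = 4.28832 - 0.2·(-0.71168) = 4.430656

4.430656


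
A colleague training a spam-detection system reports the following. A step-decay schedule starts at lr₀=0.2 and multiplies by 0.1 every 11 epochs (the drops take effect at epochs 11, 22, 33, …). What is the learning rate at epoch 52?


n_drops = ⌊52/11⌋ = 4
lr = 0.2·0.1^4 = 0.2·0.0001 = 0.00002

0.00002


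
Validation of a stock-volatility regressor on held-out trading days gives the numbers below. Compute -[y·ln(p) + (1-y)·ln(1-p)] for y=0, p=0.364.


BCE = -[y·ln(p) + (1-y)·ln(1-p)]
= -0 - 1·ln(1-0.364)
= -ln(0.636) = 0.4526

0.4526


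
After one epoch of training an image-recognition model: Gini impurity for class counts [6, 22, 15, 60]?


Probabilities: [6/103, 22/103, 15/103, 60/103] ≈ [0.0583, 0.2136, 0.1456, 0.5825]
Σpᵢ² = (36 + 484 + 225 + 3600)/103² = 4345/10609
Gini = 1 - Σpᵢ² = 1 - 4345/10609 = 0.5904

0.5904


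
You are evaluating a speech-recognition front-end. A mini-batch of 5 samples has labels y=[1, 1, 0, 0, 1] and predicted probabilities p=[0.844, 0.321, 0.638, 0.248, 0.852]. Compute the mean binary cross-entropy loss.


L[0] = -ln(0.844) = 0.1696
L[1] = -ln(0.321) = 1.1363
L[2] = -ln(1-0.638) = -ln(0.362) = 1.0161
L[3] = -ln(1-0.248) = -ln(0.752) = 0.285
L[4] = -ln(0.852) = 0.1602
mean = (0.1696 + 1.1363 + 1.0161 + 0.285 + 0.1602)/5 = 0.5534

0.5534


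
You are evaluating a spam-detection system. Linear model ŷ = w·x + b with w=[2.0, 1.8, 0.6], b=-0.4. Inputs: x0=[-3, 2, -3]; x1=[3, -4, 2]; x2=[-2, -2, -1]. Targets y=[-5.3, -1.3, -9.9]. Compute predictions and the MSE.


ŷ0 = (2.0)·(-3) + (1.8)·(2) + (0.6)·(-3) - 0.4 = -4.6
ŷ1 = (2.0)·(3) + (1.8)·(-4) + (0.6)·(2) - 0.4 = -0.4
ŷ2 = (2.0)·(-2) + (1.8)·(-2) + (0.6)·(-1) - 0.4 = -8.6
errors² = [0.49, 0.81, 1.69]
MSE = 2.9900/3 = 0.9967

0.9967


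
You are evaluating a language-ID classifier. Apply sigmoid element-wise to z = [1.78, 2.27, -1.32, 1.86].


σ(1.78) = 1/(1+e^-1.78) = 0.8557
σ(2.27) = 1/(1+e^-2.27) = 0.9064
σ(-1.32) = 1/(1+e^1.32) = 0.2108
σ(1.86) = 1/(1+e^-1.86) = 0.8653
result = [0.8557, 0.9064, 0.2108, 0.8653]

[0.8557, 0.9064, 0.2108, 0.8653]


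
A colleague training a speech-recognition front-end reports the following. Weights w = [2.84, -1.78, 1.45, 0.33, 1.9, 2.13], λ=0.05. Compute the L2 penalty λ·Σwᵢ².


‖w‖₂² = (2.84)² + (-1.78)² + (1.45)² + (0.33)² + (1.9)² + (2.13)²
     = 8.0656 + 3.1684 + 2.1025 + 0.1089 + 3.61 + 4.5369
     = 21.5923
λ·‖w‖₂² = 0.05·21.5923 = 1.079615

1.079615


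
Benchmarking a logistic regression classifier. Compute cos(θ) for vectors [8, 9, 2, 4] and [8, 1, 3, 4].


A·B = 8·8 + 9·1 + 2·3 + 4·4 = 95
‖A‖ = √165 = 12.8452, ‖B‖ = √90 = 9.4868
cos = 95/(√165·√90) = 95/√14850 = 0.7796

0.7796


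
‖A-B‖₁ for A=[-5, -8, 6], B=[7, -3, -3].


d = |-5-7| + |-8+ 3| + |6+ 3|
  = 12 + 5 + 9
  = 26

26


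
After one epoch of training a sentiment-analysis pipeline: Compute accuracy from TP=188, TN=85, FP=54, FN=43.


Accuracy = (TP+TN)/(TP+TN+FP+FN)
= (188+85)/(370)
= 273/370 = 73.78%

73.78%


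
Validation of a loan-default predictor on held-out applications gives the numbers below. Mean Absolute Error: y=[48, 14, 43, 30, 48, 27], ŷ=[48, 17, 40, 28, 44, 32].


Absolute errors: |48-48|=0, |14-17|=3, |43-40|=3, |30-28|=2, |48-44|=4, |27-32|=5
Sum = 17
MAE = 17/6 = 17/6

17/6


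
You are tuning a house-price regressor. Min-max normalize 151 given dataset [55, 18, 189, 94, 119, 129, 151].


min=18, max=189
(151-18)/(189-18) = 133/171 = 0.7778

0.7778


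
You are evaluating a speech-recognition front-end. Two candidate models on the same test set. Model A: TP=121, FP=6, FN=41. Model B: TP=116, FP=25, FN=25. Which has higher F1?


Model A: P=121/127=0.9528, R=121/162=0.7469, F1=2PR/(P+R)=2TP/(2TP+FP+FN)=242/289=0.8374
Model B: P=116/141=0.8227, R=116/141=0.8227, F1=2PR/(P+R)=2TP/(2TP+FP+FN)=232/282=0.8227
0.8374 > 0.8227 → Model A

Model A


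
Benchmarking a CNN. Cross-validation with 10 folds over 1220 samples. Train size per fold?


Fold size = 1220/10 = 122
Training per fold = 1220 - 122 = 1098

1098


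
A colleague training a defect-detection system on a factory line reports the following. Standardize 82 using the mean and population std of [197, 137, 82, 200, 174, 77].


μ = 144.5, σ = 50.3744
z = (82 - 144.5)/50.3744 = -1.2407

-1.2407


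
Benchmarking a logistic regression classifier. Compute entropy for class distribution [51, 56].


Probabilities: [51/107, 56/107] ≈ [0.4766, 0.5234]
H = -((51/107)·log₂(51/107) + (56/107)·log₂(56/107))
  = 0.9984 bits

0.9984 bits


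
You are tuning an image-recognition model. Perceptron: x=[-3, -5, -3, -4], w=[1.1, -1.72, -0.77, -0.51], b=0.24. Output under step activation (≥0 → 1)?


z = (-3)·(1.1) + (-5)·(-1.72) + (-3)·(-0.77) + (-4)·(-0.51) + 0.24
  = 9.89
step(z) = 1 (z≥0)

1


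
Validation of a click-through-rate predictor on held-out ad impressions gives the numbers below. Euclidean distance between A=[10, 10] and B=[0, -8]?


d = √((10-0)² + (10+ 8)²)
  = √(100 + 324)
  = √424 = 20.5913

20.5913


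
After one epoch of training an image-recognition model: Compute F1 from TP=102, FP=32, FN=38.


Precision = 102/134 = 0.7612
Recall = 102/140 = 0.7286
F1 = 2·P·R/(P+R) = 2·TP/(2·TP+FP+FN) = 204/(204+32+38) = 204/274 = 0.7445

0.7445


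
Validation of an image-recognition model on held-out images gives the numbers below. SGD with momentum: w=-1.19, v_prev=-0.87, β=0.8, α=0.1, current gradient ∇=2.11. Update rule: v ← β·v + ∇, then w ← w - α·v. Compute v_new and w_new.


v_new = 0.8·-0.87 + 2.11 = -0.696 + 2.11 = 1.414
w_new = -1.19 - 0.1·1.414 = -1.19 - 0.1414 = -1.3314

v_new=1.414, w_new=-1.3314


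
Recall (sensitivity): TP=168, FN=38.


Recall = TP/(TP+FN)
= 168/(168+38)
= 168/206 = 81.55%

81.55%


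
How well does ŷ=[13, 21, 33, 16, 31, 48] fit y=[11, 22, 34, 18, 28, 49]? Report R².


ȳ = 27
SS_res = Σ(y-ŷ)² = 20
SS_tot = Σ(y-ȳ)² = 896
R² = 1 - SS_res/SS_tot = 1 - 0.0223 = 0.9777

0.9777


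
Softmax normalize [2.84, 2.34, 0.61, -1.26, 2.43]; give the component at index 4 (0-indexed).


Exponentials: e^2.84=17.1158, e^2.34=10.3812, e^0.61=1.8404, e^-1.26=0.2837, e^2.43=11.3589
Sum = 40.98
Softmax = [0.4177, 0.2533, 0.0449, 0.0069, 0.2772]
p[4] = 11.3589/40.98 = 0.2772

0.2772


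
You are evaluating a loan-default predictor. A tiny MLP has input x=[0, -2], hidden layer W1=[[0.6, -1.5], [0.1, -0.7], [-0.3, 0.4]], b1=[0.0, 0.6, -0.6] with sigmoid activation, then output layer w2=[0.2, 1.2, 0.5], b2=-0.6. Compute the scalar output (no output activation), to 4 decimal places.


z1[0] = (0.6)·(0) + (-1.5)·(-2) + 0.0 = 3.0
z1[1] = (0.1)·(0) + (-0.7)·(-2) + 0.6 = 2.0
z1[2] = (-0.3)·(0) + (0.4)·(-2) - 0.6 = -1.4
h = sigmoid(z1) = [0.9526, 0.8808, 0.1978]
output = (0.2)·(0.9526) + (1.2)·(0.8808) + (0.5)·(0.1978) - 0.6 = 0.7464

0.7464


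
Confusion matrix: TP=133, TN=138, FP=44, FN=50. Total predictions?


Total = TP + TN + FP + FN
= 133 + 138 + 44 + 50
= 365
(Predicted positive: 177, predicted negative: 188)

365


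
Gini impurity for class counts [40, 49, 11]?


Probabilities: [40/100, 49/100, 11/100] ≈ [0.4, 0.49, 0.11]
Σpᵢ² = (1600 + 2401 + 121)/100² = 4122/10000
Gini = 1 - Σpᵢ² = 1 - 4122/10000 = 0.5878

0.5878


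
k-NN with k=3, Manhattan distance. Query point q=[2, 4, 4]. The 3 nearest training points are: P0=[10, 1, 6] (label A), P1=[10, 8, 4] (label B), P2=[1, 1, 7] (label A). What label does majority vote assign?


d(q,P0) = 13  (label A)
d(q,P1) = 12  (label B)
d(q,P2) = 7  (label A)
Votes: A=2, B=1
Majority → A

A


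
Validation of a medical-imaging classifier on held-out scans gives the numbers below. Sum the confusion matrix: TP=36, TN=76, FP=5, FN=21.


Total = TP + TN + FP + FN
= 36 + 76 + 5 + 21
= 138
(Predicted positive: 41, predicted negative: 97)

138


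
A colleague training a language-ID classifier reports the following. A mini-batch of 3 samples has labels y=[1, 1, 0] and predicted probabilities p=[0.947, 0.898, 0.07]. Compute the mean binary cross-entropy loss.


L[0] = -ln(0.947) = 0.0545
L[1] = -ln(0.898) = 0.1076
L[2] = -ln(1-0.07) = -ln(0.93) = 0.0726
mean = (0.0545 + 0.1076 + 0.0726)/3 = 0.0782

0.0782


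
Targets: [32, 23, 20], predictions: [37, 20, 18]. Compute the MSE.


Squared errors: (32-37)²=25, (23-20)²=9, (20-18)²=4
Sum = 38
MSE = 38/3 = 38/3

38/3


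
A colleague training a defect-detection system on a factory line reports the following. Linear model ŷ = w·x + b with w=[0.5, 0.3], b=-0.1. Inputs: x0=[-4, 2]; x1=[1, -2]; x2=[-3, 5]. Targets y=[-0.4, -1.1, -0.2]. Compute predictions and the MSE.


ŷ0 = (0.5)·(-4) + (0.3)·(2) - 0.1 = -1.5
ŷ1 = (0.5)·(1) + (0.3)·(-2) - 0.1 = -0.2
ŷ2 = (0.5)·(-3) + (0.3)·(5) - 0.1 = -0.1
errors² = [1.21, 0.81, 0.01]
MSE = 2.0300/3 = 0.6767

0.6767


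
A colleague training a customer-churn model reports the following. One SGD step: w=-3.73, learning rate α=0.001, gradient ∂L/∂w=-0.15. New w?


w_new = w - α·∇
= -3.73 - 0.001·-0.15
= -3.73 + 0.00015
= -3.72985

-3.72985


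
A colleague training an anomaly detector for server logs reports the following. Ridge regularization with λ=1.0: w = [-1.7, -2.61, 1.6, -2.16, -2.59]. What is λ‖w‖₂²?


‖w‖₂² = (-1.7)² + (-2.61)² + (1.6)² + (-2.16)² + (-2.59)²
     = 2.89 + 6.8121 + 2.56 + 4.6656 + 6.7081
     = 23.6358
λ·‖w‖₂² = 1.0·23.6358 = 23.6358

23.6358


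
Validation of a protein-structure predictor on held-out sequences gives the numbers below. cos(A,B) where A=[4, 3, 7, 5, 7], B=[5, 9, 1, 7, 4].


A·B = 4·5 + 3·9 + 7·1 + 5·7 + 7·4 = 117
‖A‖ = √148 = 12.1655, ‖B‖ = √172 = 13.1149
cos = 117/(√148·√172) = 117/√25456 = 0.7333

0.7333


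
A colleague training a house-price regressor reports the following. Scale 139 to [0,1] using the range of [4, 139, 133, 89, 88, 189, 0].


min=0, max=189
(139-0)/(189-0) = 139/189 = 0.7354

0.7354


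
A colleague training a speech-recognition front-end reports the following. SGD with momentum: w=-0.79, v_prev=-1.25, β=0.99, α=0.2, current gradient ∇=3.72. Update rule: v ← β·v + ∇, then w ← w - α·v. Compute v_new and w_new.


v_new = 0.99·-1.25 + 3.72 = -1.2375 + 3.72 = 2.4825
w_new = -0.79 - 0.2·2.4825 = -0.79 - 0.4965 = -1.2865

v_new=2.4825, w_new=-1.2865


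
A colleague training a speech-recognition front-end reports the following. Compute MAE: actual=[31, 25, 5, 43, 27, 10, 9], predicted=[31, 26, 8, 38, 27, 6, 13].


Absolute errors: |31-31|=0, |25-26|=1, |5-8|=3, |43-38|=5, |27-27|=0, |10-6|=4, |9-13|=4
Sum = 17
MAE = 17/7 = 17/7

17/7


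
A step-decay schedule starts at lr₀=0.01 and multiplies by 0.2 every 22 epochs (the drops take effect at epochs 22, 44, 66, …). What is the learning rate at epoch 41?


n_drops = ⌊41/22⌋ = 1
lr = 0.01·0.2^1 = 0.01·0.2 = 0.002

0.002


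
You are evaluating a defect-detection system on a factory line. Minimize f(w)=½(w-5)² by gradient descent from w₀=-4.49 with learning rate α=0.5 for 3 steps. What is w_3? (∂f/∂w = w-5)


step 1: grad = -4.49-5 = -9.49; w = -4.49 - 0.5·(-9.49) = 0.255
step 2: grad = 0.255-5 = -4.745; w = 0.255 - 0.5·(-4.745) = 2.6275
step 3: grad = 2.6275-5 = -2.3725; w = 2.6275 - 0.5·(-2.3725) = 3.81375

3.81375


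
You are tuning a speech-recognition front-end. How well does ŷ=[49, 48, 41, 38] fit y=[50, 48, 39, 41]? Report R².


ȳ = 44.5
SS_res = Σ(y-ŷ)² = 14
SS_tot = Σ(y-ȳ)² = 85
R² = 1 - SS_res/SS_tot = 1 - 0.1647 = 0.8353

0.8353


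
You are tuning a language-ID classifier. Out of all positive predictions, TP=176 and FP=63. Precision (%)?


Precision = TP/(TP+FP)
= 176/(176+63)
= 176/239 = 73.64%

73.64%


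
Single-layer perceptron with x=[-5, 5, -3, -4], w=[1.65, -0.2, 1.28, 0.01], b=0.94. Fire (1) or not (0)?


z = (-5)·(1.65) + (5)·(-0.2) + (-3)·(1.28) + (-4)·(0.01) + 0.94
  = -12.19
step(z) = 0 (z<0)

0


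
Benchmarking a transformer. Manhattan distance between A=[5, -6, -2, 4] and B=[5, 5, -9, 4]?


d = |5-5| + |-6-5| + |-2+ 9| + |4-4|
  = 0 + 11 + 7 + 0
  = 18

18


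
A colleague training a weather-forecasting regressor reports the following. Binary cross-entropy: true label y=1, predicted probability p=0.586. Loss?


BCE = -[y·ln(p) + (1-y)·ln(1-p)]
= -1·ln(0.586) - 0
= -ln(0.586) = 0.5344

0.5344


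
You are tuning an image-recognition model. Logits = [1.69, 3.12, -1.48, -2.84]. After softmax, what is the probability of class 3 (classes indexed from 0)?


Exponentials: e^1.69=5.4195, e^3.12=22.6464, e^-1.48=0.2276, e^-2.84=0.0584
Sum = 28.3519
Softmax = [0.1912, 0.7988, 0.008, 0.0021]
p[3] = 0.0584/28.3519 = 0.0021

0.0021


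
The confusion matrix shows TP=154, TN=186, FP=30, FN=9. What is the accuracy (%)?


Accuracy = (TP+TN)/(TP+TN+FP+FN)
= (154+186)/(379)
= 340/379 = 89.71%

89.71%


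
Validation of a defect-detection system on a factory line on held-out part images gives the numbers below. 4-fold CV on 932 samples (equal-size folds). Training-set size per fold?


Fold size = 932/4 = 233
Training per fold = 932 - 233 = 699

699


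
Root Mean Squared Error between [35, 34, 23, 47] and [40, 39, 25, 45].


MSE = 58/4 = 14.5
RMSE = √(58/4) = 3.8079

3.8079


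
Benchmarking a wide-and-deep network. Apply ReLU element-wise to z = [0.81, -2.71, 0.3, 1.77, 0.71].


ReLU(0.81) = max(0, 0.81) = 0.81
ReLU(-2.71) = max(0, -2.71) = 0.0
ReLU(0.3) = max(0, 0.3) = 0.3
ReLU(1.77) = max(0, 1.77) = 1.77
ReLU(0.71) = max(0, 0.71) = 0.71
result = [0.81, 0.0, 0.3, 1.77, 0.71]

[0.81, 0.0, 0.3, 1.77, 0.71]


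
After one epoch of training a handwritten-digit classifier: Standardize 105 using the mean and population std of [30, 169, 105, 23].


μ = 81.75, σ = 59.7552
z = (105 - 81.75)/59.7552 = 0.3891

0.3891


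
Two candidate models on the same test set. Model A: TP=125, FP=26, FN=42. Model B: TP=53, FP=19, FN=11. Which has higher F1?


Model A: P=125/151=0.8278, R=125/167=0.7485, F1=2PR/(P+R)=2TP/(2TP+FP+FN)=250/318=0.7862
Model B: P=53/72=0.7361, R=53/64=0.8281, F1=2PR/(P+R)=2TP/(2TP+FP+FN)=106/136=0.7794
0.7862 > 0.7794 → Model A

Model A


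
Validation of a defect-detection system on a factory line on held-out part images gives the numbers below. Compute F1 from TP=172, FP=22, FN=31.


Precision = 172/194 = 0.8866
Recall = 172/203 = 0.8473
F1 = 2·P·R/(P+R) = 2·TP/(2·TP+FP+FN) = 344/(344+22+31) = 344/397 = 0.8665

0.8665


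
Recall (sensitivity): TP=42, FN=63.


Recall = TP/(TP+FN)
= 42/(42+63)
= 42/105 = 40.0%

40.0%


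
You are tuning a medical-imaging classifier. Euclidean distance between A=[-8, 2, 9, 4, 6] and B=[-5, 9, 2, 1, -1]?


d = √((-8+ 5)² + (2-9)² + (9-2)² + (4-1)² + (6+ 1)²)
  = √(9 + 49 + 49 + 9 + 49)
  = √165 = 12.8452

12.8452


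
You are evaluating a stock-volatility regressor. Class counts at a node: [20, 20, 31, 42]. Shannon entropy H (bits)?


Probabilities: [20/113, 20/113, 31/113, 42/113] ≈ [0.177, 0.177, 0.2743, 0.3717]
H = -((20/113)·log₂(20/113) + (20/113)·log₂(20/113) + (31/113)·log₂(31/113) + (42/113)·log₂(42/113))
  = 1.927 bits

1.927 bits


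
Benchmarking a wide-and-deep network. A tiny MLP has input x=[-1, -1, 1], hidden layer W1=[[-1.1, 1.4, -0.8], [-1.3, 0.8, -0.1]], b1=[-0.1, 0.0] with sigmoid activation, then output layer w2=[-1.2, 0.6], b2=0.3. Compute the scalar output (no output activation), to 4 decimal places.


z1[0] = (-1.1)·(-1) + (1.4)·(-1) + (-0.8)·(1) - 0.1 = -1.2
z1[1] = (-1.3)·(-1) + (0.8)·(-1) + (-0.1)·(1) + 0.0 = 0.4
h = sigmoid(z1) = [0.2315, 0.5987]
output = (-1.2)·(0.2315) + (0.6)·(0.5987) + 0.3 = 0.3814

0.3814


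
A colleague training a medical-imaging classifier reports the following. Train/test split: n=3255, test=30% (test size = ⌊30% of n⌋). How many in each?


Test = ⌊3255·30/100⌋ = 976
Train = 3255 - 976 = 2279

Train: 2279, Test: 976


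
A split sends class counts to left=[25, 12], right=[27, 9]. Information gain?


Parent = [52, 21], H_parent = 0.8657
H_left = 0.909 (n=37), H_right = 0.8113 (n=36)
H_children = (37/73)·0.909 + (36/73)·0.8113 = 0.8608
IG = 0.8657 - 0.8608 = 0.0049

0.0049


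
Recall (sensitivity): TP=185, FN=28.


Recall = TP/(TP+FN)
= 185/(185+28)
= 185/213 = 86.85%

86.85%


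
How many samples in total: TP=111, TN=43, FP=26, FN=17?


Total = TP + TN + FP + FN
= 111 + 43 + 26 + 17
= 197
(Predicted positive: 137, predicted negative: 60)

197


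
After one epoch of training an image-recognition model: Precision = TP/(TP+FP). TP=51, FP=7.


Precision = TP/(TP+FP)
= 51/(51+7)
= 51/58 = 87.93%

87.93%


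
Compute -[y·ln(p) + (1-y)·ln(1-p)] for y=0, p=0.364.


BCE = -[y·ln(p) + (1-y)·ln(1-p)]
= -0 - 1·ln(1-0.364)
= -ln(0.636) = 0.4526

0.4526


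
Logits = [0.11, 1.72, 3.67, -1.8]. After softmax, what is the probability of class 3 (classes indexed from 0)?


Exponentials: e^0.11=1.1163, e^1.72=5.5845, e^3.67=39.2519, e^-1.8=0.1653
Sum = 46.118
Softmax = [0.0242, 0.1211, 0.8511, 0.0036]
p[3] = 0.1653/46.118 = 0.0036

0.0036


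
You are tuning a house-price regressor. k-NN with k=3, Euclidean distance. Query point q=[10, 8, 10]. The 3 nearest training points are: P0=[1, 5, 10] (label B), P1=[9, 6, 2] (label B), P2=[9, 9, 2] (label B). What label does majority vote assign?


d(q,P0) = 9.4868  (label B)
d(q,P1) = 8.3066  (label B)
d(q,P2) = 8.124  (label B)
Votes: A=0, B=3
Majority → B

B


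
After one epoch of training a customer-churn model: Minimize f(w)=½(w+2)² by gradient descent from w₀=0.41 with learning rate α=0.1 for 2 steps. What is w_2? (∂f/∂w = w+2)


step 1: grad = 0.41+2 = 2.41; w = 0.41 - 0.1·(2.41) = 0.169
step 2: grad = 0.169+2 = 2.169; w = 0.169 - 0.1·(2.169) = -0.0479

-0.0479


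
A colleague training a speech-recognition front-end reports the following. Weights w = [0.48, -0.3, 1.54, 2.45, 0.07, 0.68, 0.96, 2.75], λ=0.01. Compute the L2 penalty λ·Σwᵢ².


‖w‖₂² = (0.48)² + (-0.3)² + (1.54)² + (2.45)² + (0.07)² + (0.68)² + (0.96)² + (2.75)²
     = 0.2304 + 0.09 + 2.3716 + 6.0025 + 0.0049 + 0.4624 + 0.9216 + 7.5625
     = 17.6459
λ·‖w‖₂² = 0.01·17.6459 = 0.176459

0.176459


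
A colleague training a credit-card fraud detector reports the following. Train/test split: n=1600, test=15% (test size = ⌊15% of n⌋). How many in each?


Test = ⌊1600·15/100⌋ = 240
Train = 1600 - 240 = 1360

Train: 1360, Test: 240


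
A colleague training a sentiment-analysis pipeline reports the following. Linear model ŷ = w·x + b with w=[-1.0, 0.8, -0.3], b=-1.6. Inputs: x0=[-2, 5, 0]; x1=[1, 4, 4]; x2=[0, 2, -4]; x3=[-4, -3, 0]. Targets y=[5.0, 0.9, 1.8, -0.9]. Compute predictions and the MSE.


ŷ0 = (-1.0)·(-2) + (0.8)·(5) + (-0.3)·(0) - 1.6 = 4.4
ŷ1 = (-1.0)·(1) + (0.8)·(4) + (-0.3)·(4) - 1.6 = -0.6
ŷ2 = (-1.0)·(0) + (0.8)·(2) + (-0.3)·(-4) - 1.6 = 1.2
ŷ3 = (-1.0)·(-4) + (0.8)·(-3) + (-0.3)·(0) - 1.6 = -0.0
errors² = [0.36, 2.25, 0.36, 0.81]
MSE = 3.7800/4 = 0.945

0.945


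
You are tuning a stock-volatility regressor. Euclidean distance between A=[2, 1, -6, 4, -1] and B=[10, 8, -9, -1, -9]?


d = √((2-10)² + (1-8)² + (-6+ 9)² + (4+ 1)² + (-1+ 9)²)
  = √(64 + 49 + 9 + 25 + 64)
  = √211 = 14.5258

14.5258


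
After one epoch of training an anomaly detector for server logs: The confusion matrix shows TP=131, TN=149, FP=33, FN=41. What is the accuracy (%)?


Accuracy = (TP+TN)/(TP+TN+FP+FN)
= (131+149)/(354)
= 280/354 = 79.1%

79.1%


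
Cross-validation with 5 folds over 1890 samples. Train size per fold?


Fold size = 1890/5 = 378
Training per fold = 1890 - 378 = 1512

1512


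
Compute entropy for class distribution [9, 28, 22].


Probabilities: [9/59, 28/59, 22/59] ≈ [0.1525, 0.4746, 0.3729]
H = -((9/59)·log₂(9/59) + (28/59)·log₂(28/59) + (22/59)·log₂(22/59))
  = 1.4548 bits

1.4548 bits


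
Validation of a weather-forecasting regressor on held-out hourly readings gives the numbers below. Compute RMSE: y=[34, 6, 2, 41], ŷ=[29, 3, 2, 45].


MSE = 50/4 = 12.5
RMSE = √(50/4) = 3.5355

3.5355


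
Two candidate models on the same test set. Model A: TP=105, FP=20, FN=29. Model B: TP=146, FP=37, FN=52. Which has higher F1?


Model A: P=105/125=0.84, R=105/134=0.7836, F1=2PR/(P+R)=2TP/(2TP+FP+FN)=210/259=0.8108
Model B: P=146/183=0.7978, R=146/198=0.7374, F1=2PR/(P+R)=2TP/(2TP+FP+FN)=292/381=0.7664
0.8108 > 0.7664 → Model A

Model A


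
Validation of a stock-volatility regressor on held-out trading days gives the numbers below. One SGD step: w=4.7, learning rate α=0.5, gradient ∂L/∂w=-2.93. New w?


w_new = w - α·∇
= 4.7 - 0.5·-2.93
= 4.7 + 1.465
= 6.165

6.165


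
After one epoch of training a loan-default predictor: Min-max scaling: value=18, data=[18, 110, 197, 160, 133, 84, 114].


min=18, max=197
(18-18)/(197-18) = 0/179 = 0.0

0.0


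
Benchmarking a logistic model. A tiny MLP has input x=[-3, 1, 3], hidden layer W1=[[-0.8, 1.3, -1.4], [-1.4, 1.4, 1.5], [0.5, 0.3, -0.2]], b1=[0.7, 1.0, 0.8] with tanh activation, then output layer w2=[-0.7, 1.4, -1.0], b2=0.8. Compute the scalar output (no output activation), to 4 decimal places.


z1[0] = (-0.8)·(-3) + (1.3)·(1) + (-1.4)·(3) + 0.7 = 0.2
z1[1] = (-1.4)·(-3) + (1.4)·(1) + (1.5)·(3) + 1.0 = 11.1
z1[2] = (0.5)·(-3) + (0.3)·(1) + (-0.2)·(3) + 0.8 = -1.0
h = tanh(z1) = [0.1974, 1.0, -0.7616]
output = (-0.7)·(0.1974) + (1.4)·(1.0) + (-1.0)·(-0.7616) + 0.8 = 2.8234

2.8234


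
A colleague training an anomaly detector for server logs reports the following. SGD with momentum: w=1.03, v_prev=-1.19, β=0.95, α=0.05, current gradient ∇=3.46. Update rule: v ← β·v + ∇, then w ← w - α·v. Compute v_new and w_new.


v_new = 0.95·-1.19 + 3.46 = -1.1305 + 3.46 = 2.3295
w_new = 1.03 - 0.05·2.3295 = 1.03 - 0.116475 = 0.913525

v_new=2.3295, w_new=0.913525


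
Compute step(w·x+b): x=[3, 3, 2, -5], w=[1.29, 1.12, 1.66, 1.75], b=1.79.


z = (3)·(1.29) + (3)·(1.12) + (2)·(1.66) + (-5)·(1.75) + 1.79
  = 3.59
step(z) = 1 (z≥0)

1


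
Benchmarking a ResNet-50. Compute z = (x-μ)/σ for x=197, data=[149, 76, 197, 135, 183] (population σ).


μ = 148, σ = 42.3792
z = (197 - 148)/42.3792 = 1.1562

1.1562


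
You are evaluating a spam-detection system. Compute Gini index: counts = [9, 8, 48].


Probabilities: [9/65, 8/65, 48/65] ≈ [0.1385, 0.1231, 0.7385]
Σpᵢ² = (81 + 64 + 2304)/65² = 2449/4225
Gini = 1 - Σpᵢ² = 1 - 2449/4225 = 0.4204

0.4204


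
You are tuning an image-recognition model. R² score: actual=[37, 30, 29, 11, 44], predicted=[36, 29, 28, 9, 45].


ȳ = 30.2
SS_res = Σ(y-ŷ)² = 8
SS_tot = Σ(y-ȳ)² = 606.8
R² = 1 - SS_res/SS_tot = 1 - 0.0132 = 0.9868

0.9868


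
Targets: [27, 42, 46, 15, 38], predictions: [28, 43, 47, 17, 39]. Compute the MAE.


Absolute errors: |27-28|=1, |42-43|=1, |46-47|=1, |15-17|=2, |38-39|=1
Sum = 6
MAE = 6/5 = 6/5

6/5


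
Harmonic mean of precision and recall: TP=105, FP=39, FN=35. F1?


Precision = 105/144 = 0.7292
Recall = 105/140 = 0.75
F1 = 2·P·R/(P+R) = 2·TP/(2·TP+FP+FN) = 210/(210+39+35) = 210/284 = 0.7394

0.7394


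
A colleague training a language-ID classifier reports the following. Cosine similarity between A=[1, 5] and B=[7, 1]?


A·B = 1·7 + 5·1 = 12
‖A‖ = √26 = 5.099, ‖B‖ = √50 = 7.0711
cos = 12/(√26·√50) = 12/√1300 = 0.3328

0.3328


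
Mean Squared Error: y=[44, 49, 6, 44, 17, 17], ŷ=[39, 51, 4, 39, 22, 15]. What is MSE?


Squared errors: (44-39)²=25, (49-51)²=4, (6-4)²=4, (44-39)²=25, (17-22)²=25, (17-15)²=4
Sum = 87
MSE = 87/6 = 29/2

29/2


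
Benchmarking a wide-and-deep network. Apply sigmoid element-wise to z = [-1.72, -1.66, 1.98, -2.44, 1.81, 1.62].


σ(-1.72) = 1/(1+e^1.72) = 0.1519
σ(-1.66) = 1/(1+e^1.66) = 0.1598
σ(1.98) = 1/(1+e^-1.98) = 0.8787
σ(-2.44) = 1/(1+e^2.44) = 0.0802
σ(1.81) = 1/(1+e^-1.81) = 0.8594
σ(1.62) = 1/(1+e^-1.62) = 0.8348
result = [0.1519, 0.1598, 0.8787, 0.0802, 0.8594, 0.8348]

[0.1519, 0.1598, 0.8787, 0.0802, 0.8594, 0.8348]


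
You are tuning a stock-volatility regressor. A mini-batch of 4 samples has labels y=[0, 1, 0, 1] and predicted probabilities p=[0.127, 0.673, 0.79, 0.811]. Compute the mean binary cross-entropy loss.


L[0] = -ln(1-0.127) = -ln(0.873) = 0.1358
L[1] = -ln(0.673) = 0.396
L[2] = -ln(1-0.79) = -ln(0.21) = 1.5606
L[3] = -ln(0.811) = 0.2095
mean = (0.1358 + 0.396 + 1.5606 + 0.2095)/4 = 0.5755

0.5755


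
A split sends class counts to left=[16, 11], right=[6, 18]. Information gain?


Parent = [22, 29], H_parent = 0.9864
H_left = 0.9751 (n=27), H_right = 0.8113 (n=24)
H_children = (27/51)·0.9751 + (24/51)·0.8113 = 0.898
IG = 0.9864 - 0.898 = 0.0884

0.0884


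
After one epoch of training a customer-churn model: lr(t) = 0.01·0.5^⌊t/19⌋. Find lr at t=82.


n_drops = ⌊82/19⌋ = 4
lr = 0.01·0.5^4 = 0.01·0.0625 = 0.000625

0.000625


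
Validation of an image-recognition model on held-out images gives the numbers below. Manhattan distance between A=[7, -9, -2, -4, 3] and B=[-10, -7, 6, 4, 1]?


d = |7+ 10| + |-9+ 7| + |-2-6| + |-4-4| + |3-1|
  = 17 + 2 + 8 + 8 + 2
  = 37

37


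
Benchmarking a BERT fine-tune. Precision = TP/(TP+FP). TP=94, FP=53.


Precision = TP/(TP+FP)
= 94/(94+53)
= 94/147 = 63.95%

63.95%


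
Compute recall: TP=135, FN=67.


Recall = TP/(TP+FN)
= 135/(135+67)
= 135/202 = 66.83%

66.83%


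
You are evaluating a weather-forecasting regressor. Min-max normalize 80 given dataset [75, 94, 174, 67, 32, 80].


min=32, max=174
(80-32)/(174-32) = 48/142 = 0.338

0.338


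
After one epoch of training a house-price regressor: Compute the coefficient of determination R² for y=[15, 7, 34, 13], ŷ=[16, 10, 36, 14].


ȳ = 17.25
SS_res = Σ(y-ŷ)² = 15
SS_tot = Σ(y-ȳ)² = 408.75
R² = 1 - SS_res/SS_tot = 1 - 0.0367 = 0.9633

0.9633


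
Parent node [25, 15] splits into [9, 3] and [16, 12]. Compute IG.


Parent = [25, 15], H_parent = 0.9544
H_left = 0.8113 (n=12), H_right = 0.9852 (n=28)
H_children = (12/40)·0.8113 + (28/40)·0.9852 = 0.933
IG = 0.9544 - 0.933 = 0.0214

0.0214


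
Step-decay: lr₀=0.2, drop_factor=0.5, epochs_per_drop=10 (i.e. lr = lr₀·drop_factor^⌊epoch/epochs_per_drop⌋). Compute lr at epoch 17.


n_drops = ⌊17/10⌋ = 1
lr = 0.2·0.5^1 = 0.2·0.5 = 0.1

0.1


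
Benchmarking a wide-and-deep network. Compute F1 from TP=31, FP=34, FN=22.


Precision = 31/65 = 0.4769
Recall = 31/53 = 0.5849
F1 = 2·P·R/(P+R) = 2·TP/(2·TP+FP+FN) = 62/(62+34+22) = 62/118 = 0.5254

0.5254


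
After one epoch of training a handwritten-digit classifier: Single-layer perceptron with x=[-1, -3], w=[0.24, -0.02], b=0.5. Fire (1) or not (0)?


z = (-1)·(0.24) + (-3)·(-0.02) + 0.5
  = 0.32
step(z) = 1 (z≥0)

1


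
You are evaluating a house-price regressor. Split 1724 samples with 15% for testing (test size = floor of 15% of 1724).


Test = ⌊1724·15/100⌋ = 258
Train = 1724 - 258 = 1466

Train: 1466, Test: 258


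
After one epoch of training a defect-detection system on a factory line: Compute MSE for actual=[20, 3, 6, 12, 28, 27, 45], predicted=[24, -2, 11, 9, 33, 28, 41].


Squared errors: (20-24)²=16, (3+ 2)²=25, (6-11)²=25, (12-9)²=9, (28-33)²=25, (27-28)²=1, (45-41)²=16
Sum = 117
MSE = 117/7 = 117/7

117/7


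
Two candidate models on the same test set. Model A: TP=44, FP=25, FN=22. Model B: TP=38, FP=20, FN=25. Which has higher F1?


Model A: P=44/69=0.6377, R=44/66=0.6667, F1=2PR/(P+R)=2TP/(2TP+FP+FN)=88/135=0.6519
Model B: P=38/58=0.6552, R=38/63=0.6032, F1=2PR/(P+R)=2TP/(2TP+FP+FN)=76/121=0.6281
0.6519 > 0.6281 → Model A

Model A


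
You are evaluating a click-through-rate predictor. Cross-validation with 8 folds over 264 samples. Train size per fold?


Fold size = 264/8 = 33
Training per fold = 264 - 33 = 231

231


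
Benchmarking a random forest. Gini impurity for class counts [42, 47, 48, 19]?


Probabilities: [42/156, 47/156, 48/156, 19/156] ≈ [0.2692, 0.3013, 0.3077, 0.1218]
Σpᵢ² = (1764 + 2209 + 2304 + 361)/156² = 6638/24336
Gini = 1 - Σpᵢ² = 1 - 6638/24336 = 0.7272

0.7272


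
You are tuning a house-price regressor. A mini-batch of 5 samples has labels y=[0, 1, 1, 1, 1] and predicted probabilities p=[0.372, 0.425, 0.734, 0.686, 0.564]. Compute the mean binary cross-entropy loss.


L[0] = -ln(1-0.372) = -ln(0.628) = 0.4652
L[1] = -ln(0.425) = 0.8557
L[2] = -ln(0.734) = 0.3092
L[3] = -ln(0.686) = 0.3769
L[4] = -ln(0.564) = 0.5727
mean = (0.4652 + 0.8557 + 0.3092 + 0.3769 + 0.5727)/5 = 0.5159

0.5159


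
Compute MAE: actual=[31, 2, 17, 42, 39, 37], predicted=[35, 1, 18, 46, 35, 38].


Absolute errors: |31-35|=4, |2-1|=1, |17-18|=1, |42-46|=4, |39-35|=4, |37-38|=1
Sum = 15
MAE = 15/6 = 5/2

5/2


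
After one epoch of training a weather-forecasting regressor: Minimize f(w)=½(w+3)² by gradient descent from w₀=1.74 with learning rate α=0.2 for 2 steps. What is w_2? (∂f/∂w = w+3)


step 1: grad = 1.74+3 = 4.74; w = 1.74 - 0.2·(4.74) = 0.792
step 2: grad = 0.792+3 = 3.792; w = 0.792 - 0.2·(3.792) = 0.0336

0.0336


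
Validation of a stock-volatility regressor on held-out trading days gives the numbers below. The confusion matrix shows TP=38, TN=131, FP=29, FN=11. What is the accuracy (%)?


Accuracy = (TP+TN)/(TP+TN+FP+FN)
= (38+131)/(209)
= 169/209 = 80.86%

80.86%


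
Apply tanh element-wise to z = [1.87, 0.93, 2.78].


tanh(1.87) = 0.9536
tanh(0.93) = 0.7306
tanh(2.78) = 0.9923
result = [0.9536, 0.7306, 0.9923]

[0.9536, 0.7306, 0.9923]


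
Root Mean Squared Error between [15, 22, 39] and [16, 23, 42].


MSE = 11/3 = 3.6667
RMSE = √(11/3) = 1.9149

1.9149


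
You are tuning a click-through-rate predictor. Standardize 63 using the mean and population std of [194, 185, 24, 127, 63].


μ = 118.6, σ = 66.6411
z = (63 - 118.6)/66.6411 = -0.8343

-0.8343


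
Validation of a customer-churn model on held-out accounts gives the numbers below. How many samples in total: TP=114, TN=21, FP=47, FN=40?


Total = TP + TN + FP + FN
= 114 + 21 + 47 + 40
= 222
(Predicted positive: 161, predicted negative: 61)

222


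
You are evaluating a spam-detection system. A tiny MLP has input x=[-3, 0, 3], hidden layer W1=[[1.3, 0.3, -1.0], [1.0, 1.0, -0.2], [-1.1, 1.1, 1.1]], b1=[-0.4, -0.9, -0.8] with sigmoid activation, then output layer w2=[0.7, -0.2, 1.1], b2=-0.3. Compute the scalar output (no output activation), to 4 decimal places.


z1[0] = (1.3)·(-3) + (0.3)·(0) + (-1.0)·(3) - 0.4 = -7.3
z1[1] = (1.0)·(-3) + (1.0)·(0) + (-0.2)·(3) - 0.9 = -4.5
z1[2] = (-1.1)·(-3) + (1.1)·(0) + (1.1)·(3) - 0.8 = 5.8
h = sigmoid(z1) = [0.0007, 0.011, 0.997]
output = (0.7)·(0.0007) + (-0.2)·(0.011) + (1.1)·(0.997) - 0.3 = 0.795

0.795


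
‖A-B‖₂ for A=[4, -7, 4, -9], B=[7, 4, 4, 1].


d = √((4-7)² + (-7-4)² + (4-4)² + (-9-1)²)
  = √(9 + 121 + 0 + 100)
  = √230 = 15.1658

15.1658


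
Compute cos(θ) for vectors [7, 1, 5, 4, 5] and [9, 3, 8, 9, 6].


A·B = 7·9 + 1·3 + 5·8 + 4·9 + 5·6 = 172
‖A‖ = √116 = 10.7703, ‖B‖ = √271 = 16.4621
cos = 172/(√116·√271) = 172/√31436 = 0.9701

0.9701


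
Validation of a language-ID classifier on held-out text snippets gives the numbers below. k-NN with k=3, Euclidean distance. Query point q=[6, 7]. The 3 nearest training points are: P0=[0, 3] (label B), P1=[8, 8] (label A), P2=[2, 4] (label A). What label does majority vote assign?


d(q,P0) = 7.2111  (label B)
d(q,P1) = 2.2361  (label A)
d(q,P2) = 5.0  (label A)
Votes: A=2, B=1
Majority → A

A


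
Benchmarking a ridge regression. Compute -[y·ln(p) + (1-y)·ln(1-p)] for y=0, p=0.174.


BCE = -[y·ln(p) + (1-y)·ln(1-p)]
= -0 - 1·ln(1-0.174)
= -ln(0.826) = 0.1912

0.1912


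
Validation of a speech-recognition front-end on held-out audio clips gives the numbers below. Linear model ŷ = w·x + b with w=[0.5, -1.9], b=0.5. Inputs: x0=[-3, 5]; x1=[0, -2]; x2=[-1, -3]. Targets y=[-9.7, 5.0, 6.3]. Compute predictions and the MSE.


ŷ0 = (0.5)·(-3) + (-1.9)·(5) + 0.5 = -10.5
ŷ1 = (0.5)·(0) + (-1.9)·(-2) + 0.5 = 4.3
ŷ2 = (0.5)·(-1) + (-1.9)·(-3) + 0.5 = 5.7
errors² = [0.64, 0.49, 0.36]
MSE = 1.4900/3 = 0.4967

0.4967


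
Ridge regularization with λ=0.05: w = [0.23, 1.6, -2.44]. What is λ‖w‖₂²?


‖w‖₂² = (0.23)² + (1.6)² + (-2.44)²
     = 0.0529 + 2.56 + 5.9536
     = 8.5665
λ·‖w‖₂² = 0.05·8.5665 = 0.428325

0.428325


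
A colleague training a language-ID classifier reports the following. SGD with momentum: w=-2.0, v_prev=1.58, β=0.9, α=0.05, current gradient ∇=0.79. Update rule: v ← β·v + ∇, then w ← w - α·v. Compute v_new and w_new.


v_new = 0.9·1.58 + 0.79 = 1.422 + 0.79 = 2.212
w_new = -2.0 - 0.05·2.212 = -2.0 - 0.1106 = -2.1106

v_new=2.212, w_new=-2.1106


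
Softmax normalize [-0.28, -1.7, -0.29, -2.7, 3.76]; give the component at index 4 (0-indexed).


Exponentials: e^-0.28=0.7558, e^-1.7=0.1827, e^-0.29=0.7483, e^-2.7=0.0672, e^3.76=42.9484
Sum = 44.7024
Softmax = [0.0169, 0.0041, 0.0167, 0.0015, 0.9608]
p[4] = 42.9484/44.7024 = 0.9608

0.9608


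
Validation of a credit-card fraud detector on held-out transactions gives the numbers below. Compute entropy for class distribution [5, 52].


Probabilities: [5/57, 52/57] ≈ [0.0877, 0.9123]
H = -((5/57)·log₂(5/57) + (52/57)·log₂(52/57))
  = 0.4288 bits

0.4288 bits


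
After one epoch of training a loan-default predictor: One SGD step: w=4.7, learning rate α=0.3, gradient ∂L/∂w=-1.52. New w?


w_new = w - α·∇
= 4.7 - 0.3·-1.52
= 4.7 + 0.456
= 5.156

5.156


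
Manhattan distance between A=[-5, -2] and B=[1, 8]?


d = |-5-1| + |-2-8|
  = 6 + 10
  = 16

16


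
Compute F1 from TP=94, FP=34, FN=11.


Precision = 94/128 = 0.7344
Recall = 94/105 = 0.8952
F1 = 2·P·R/(P+R) = 2·TP/(2·TP+FP+FN) = 188/(188+34+11) = 188/233 = 0.8069

0.8069


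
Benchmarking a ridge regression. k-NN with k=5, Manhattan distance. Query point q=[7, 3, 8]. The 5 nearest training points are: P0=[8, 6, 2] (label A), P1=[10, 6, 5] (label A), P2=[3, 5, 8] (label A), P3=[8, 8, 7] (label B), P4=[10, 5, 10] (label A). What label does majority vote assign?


d(q,P0) = 10  (label A)
d(q,P1) = 9  (label A)
d(q,P2) = 6  (label A)
d(q,P3) = 7  (label B)
d(q,P4) = 7  (label A)
Votes: A=4, B=1
Majority → A

A


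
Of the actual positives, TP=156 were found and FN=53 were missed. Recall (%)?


Recall = TP/(TP+FN)
= 156/(156+53)
= 156/209 = 74.64%

74.64%


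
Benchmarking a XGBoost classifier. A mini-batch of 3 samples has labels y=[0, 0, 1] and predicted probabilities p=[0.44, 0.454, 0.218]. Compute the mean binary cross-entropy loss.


L[0] = -ln(1-0.44) = -ln(0.56) = 0.5798
L[1] = -ln(1-0.454) = -ln(0.546) = 0.6051
L[2] = -ln(0.218) = 1.5233
mean = (0.5798 + 0.6051 + 1.5233)/3 = 0.9027

0.9027


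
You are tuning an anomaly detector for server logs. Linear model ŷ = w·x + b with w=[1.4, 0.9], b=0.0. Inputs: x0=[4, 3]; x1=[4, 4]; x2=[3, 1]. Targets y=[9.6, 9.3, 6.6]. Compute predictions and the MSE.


ŷ0 = (1.4)·(4) + (0.9)·(3) + 0.0 = 8.3
ŷ1 = (1.4)·(4) + (0.9)·(4) + 0.0 = 9.2
ŷ2 = (1.4)·(3) + (0.9)·(1) + 0.0 = 5.1
errors² = [1.69, 0.01, 2.25]
MSE = 3.9500/3 = 1.3167

1.3167


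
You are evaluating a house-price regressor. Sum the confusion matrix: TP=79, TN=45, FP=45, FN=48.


Total = TP + TN + FP + FN
= 79 + 45 + 45 + 48
= 217
(Predicted positive: 124, predicted negative: 93)

217


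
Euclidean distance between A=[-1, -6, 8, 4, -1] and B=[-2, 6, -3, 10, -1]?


d = √((-1+ 2)² + (-6-6)² + (8+ 3)² + (4-10)² + (-1+ 1)²)
  = √(1 + 144 + 121 + 36 + 0)
  = √302 = 17.3781

17.3781


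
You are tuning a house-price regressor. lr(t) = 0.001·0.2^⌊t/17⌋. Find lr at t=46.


n_drops = ⌊46/17⌋ = 2
lr = 0.001·0.2^2 = 0.001·0.04 = 0.00004

0.00004


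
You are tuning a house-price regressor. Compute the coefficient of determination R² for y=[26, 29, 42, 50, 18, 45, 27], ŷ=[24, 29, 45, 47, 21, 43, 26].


ȳ = 33.8571
SS_res = Σ(y-ŷ)² = 36
SS_tot = Σ(y-ȳ)² = 834.86
R² = 1 - SS_res/SS_tot = 1 - 0.0431 = 0.9569

0.9569


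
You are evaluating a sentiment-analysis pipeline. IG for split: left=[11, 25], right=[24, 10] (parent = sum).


Parent = [35, 35], H_parent = 1
H_left = 0.888 (n=36), H_right = 0.874 (n=34)
H_children = (36/70)·0.888 + (34/70)·0.874 = 0.8812
IG = 1 - 0.8812 = 0.1188

0.1188


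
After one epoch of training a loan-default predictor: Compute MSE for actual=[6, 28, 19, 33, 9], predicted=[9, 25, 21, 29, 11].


Squared errors: (6-9)²=9, (28-25)²=9, (19-21)²=4, (33-29)²=16, (9-11)²=4
Sum = 42
MSE = 42/5 = 42/5

42/5
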